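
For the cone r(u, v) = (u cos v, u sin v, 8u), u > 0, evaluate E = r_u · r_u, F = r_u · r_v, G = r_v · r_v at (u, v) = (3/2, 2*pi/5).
E = 65;  F = 0;  G = 9/4

Partials: r_u = (cos(v), sin(v), 8), r_v = (-u*sin(v), u*cos(v), 0). As functions of (u, v):
  E = r_u · r_u = 65,
  F = r_u · r_v = 0,
  G = r_v · r_v = u^2.
Evaluating at (u, v) = (3/2, 2*pi/5): E = 65, F = 0, G = 9/4.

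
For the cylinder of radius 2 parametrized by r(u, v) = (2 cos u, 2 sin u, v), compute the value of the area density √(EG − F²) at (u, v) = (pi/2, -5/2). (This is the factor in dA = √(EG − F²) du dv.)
√(EG − F²)|_{(pi/2, -5/2)} = 2

E = 4, F = 0, G = 1, so EG − F² = 4. Taking the positive square root: √(EG − F²) = 2. At (u, v) = (pi/2, -5/2): 2.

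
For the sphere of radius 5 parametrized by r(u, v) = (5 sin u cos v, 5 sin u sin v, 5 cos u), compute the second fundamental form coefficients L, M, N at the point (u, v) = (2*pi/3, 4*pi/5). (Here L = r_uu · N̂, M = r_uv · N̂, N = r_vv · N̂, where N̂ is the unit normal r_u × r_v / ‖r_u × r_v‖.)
L = -5;  M = 0;  N = -15/4

Compute the unit normal N̂(u, v) = (sin(u)^2*cos(v)/Abs(sin(u)), sin(u)^2*sin(v)/Abs(sin(u)), sin(2*u)/(2*Abs(sin(u)))), and the second partials r_uu, r_uv, r_vv. Take dot products:
  L(u, v) = r_uu · N̂ = -5*sin(u)/Abs(sin(u)),
  M(u, v) = r_uv · N̂ = 0,
  N(u, v) = r_vv · N̂ = -5*sin(u)^3/Abs(sin(u)).
Evaluating at (u, v) = (2*pi/3, 4*pi/5):
  L = -5, M = 0, N = -15/4.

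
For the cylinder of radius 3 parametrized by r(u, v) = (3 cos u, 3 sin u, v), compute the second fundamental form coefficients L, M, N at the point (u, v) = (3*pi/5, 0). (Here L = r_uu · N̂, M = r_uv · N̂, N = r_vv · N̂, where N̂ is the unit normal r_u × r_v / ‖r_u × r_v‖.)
L = -3;  M = 0;  N = 0

Compute the unit normal N̂(u, v) = (cos(u), sin(u), 0), and the second partials r_uu, r_uv, r_vv. Take dot products:
  L(u, v) = r_uu · N̂ = -3,
  M(u, v) = r_uv · N̂ = 0,
  N(u, v) = r_vv · N̂ = 0.
Evaluating at (u, v) = (3*pi/5, 0):
  L = -3, M = 0, N = 0.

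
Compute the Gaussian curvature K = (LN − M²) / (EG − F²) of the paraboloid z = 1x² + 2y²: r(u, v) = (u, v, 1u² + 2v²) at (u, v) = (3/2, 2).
K = 2/1369

Coefficients of the first fundamental form: E = 4*u^2 + 1, F = 8*u*v, G = 16*v^2 + 1.
Coefficients of the second fundamental form: L = 2/sqrt(4*u^2 + 16*v^2 + 1), M = 0, N = 4/sqrt(4*u^2 + 16*v^2 + 1).
Assemble K = (LN − M²)/(EG − F²) = 8/(16*u^4 + 128*u^2*v^2 + 8*u^2 + 256*v^4 + 32*v^2 + 1). At (u, v) = (3/2, 2): K = 2/1369.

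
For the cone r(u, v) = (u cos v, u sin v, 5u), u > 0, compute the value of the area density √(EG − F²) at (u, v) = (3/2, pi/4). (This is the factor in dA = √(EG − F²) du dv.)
√(EG − F²)|_{(3/2, pi/4)} = 3*sqrt(26)/2

E = 26, F = 0, G = u^2, so EG − F² = 26*u^2. Taking the positive square root: √(EG − F²) = sqrt(26)*Abs(u). At (u, v) = (3/2, pi/4): 3*sqrt(26)/2.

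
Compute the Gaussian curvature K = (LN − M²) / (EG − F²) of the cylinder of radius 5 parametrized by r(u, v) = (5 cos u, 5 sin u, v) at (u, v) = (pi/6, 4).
K = 0

Coefficients of the first fundamental form: E = 25, F = 0, G = 1.
Coefficients of the second fundamental form: L = -5, M = 0, N = 0.
Assemble K = (LN − M²)/(EG − F²) = 0. At (u, v) = (pi/6, 4): K = 0.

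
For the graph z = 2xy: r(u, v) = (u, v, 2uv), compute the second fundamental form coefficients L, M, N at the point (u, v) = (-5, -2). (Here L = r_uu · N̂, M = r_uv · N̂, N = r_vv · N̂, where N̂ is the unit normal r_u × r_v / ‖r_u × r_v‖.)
L = 0;  M = 2*sqrt(13)/39;  N = 0

Compute the unit normal N̂(u, v) = (-2*v/sqrt(4*u^2 + 4*v^2 + 1), -2*u/sqrt(4*u^2 + 4*v^2 + 1), 1/sqrt(4*u^2 + 4*v^2 + 1)), and the second partials r_uu, r_uv, r_vv. Take dot products:
  L(u, v) = r_uu · N̂ = 0,
  M(u, v) = r_uv · N̂ = 2/sqrt(4*u^2 + 4*v^2 + 1),
  N(u, v) = r_vv · N̂ = 0.
Evaluating at (u, v) = (-5, -2):
  L = 0, M = 2*sqrt(13)/39, N = 0.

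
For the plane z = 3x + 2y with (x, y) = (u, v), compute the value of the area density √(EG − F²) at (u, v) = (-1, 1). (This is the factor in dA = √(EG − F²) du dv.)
√(EG − F²)|_{(-1, 1)} = sqrt(14)

E = 10, F = 6, G = 5, so EG − F² = 14. Taking the positive square root: √(EG − F²) = sqrt(14). At (u, v) = (-1, 1): sqrt(14).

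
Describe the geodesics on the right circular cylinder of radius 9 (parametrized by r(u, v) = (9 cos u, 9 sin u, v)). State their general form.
The cylinder is flat (K = 0) and locally isometric to the plane via the development (u, v) ↦ (9 u, v). Geodesics are the pre-images of straight lines: circles (v constant), vertical lines (u constant), and helices (v = c · u + d) for constants c, d.

A right cylinder has E = 9², F = 0, G = 1, so EG − F² = 9², and L = −9, M = N = 0, giving K = (LN − M²)/(EG − F²) = 0 everywhere. A flat surface is locally isometric to the Euclidean plane via the map (u, v) ↦ (9 u, v). Straight lines in the (x̃, ỹ) plane pull back to: (a) horizontal circles (v = const), (b) vertical generators (u = const), and (c) helices (9 u tan θ = v, i.e. v = c · u + d).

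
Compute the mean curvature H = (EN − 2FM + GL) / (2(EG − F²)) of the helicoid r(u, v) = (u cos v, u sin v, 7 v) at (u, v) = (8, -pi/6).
H = 0

With E = 1, F = 0, G = u^2 + 49, L = 0, M = -7/sqrt(u^2 + 49), N = 0, assemble
  H = (EN − 2FM + GL) / (2(EG − F²)) = 0.
At (u, v) = (8, -pi/6): H = 0.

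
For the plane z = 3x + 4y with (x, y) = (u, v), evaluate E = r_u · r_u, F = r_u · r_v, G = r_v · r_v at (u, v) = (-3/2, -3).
E = 10;  F = 12;  G = 17

Partials: r_u = (1, 0, 3), r_v = (0, 1, 4). As functions of (u, v):
  E = r_u · r_u = 10,
  F = r_u · r_v = 12,
  G = r_v · r_v = 17.
Evaluating at (u, v) = (-3/2, -3): E = 10, F = 12, G = 17.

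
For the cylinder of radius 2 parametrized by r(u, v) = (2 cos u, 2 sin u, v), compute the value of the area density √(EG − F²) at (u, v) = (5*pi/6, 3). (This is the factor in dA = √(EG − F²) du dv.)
√(EG − F²)|_{(5*pi/6, 3)} = 2

E = 4, F = 0, G = 1, so EG − F² = 4. Taking the positive square root: √(EG − F²) = 2. At (u, v) = (5*pi/6, 3): 2.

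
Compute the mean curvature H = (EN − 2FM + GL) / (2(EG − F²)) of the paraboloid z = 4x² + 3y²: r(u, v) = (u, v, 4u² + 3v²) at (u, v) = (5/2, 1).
H = 1351*sqrt(437)/190969

With E = 64*u^2 + 1, F = 48*u*v, G = 36*v^2 + 1, L = 8/sqrt(64*u^2 + 36*v^2 + 1), M = 0, N = 6/sqrt(64*u^2 + 36*v^2 + 1), assemble
  H = (EN − 2FM + GL) / (2(EG − F²)) = (192*u^2 + 144*v^2 + 7)/(64*u^2 + 36*v^2 + 1)^(3/2).
At (u, v) = (5/2, 1): H = 1351*sqrt(437)/190969.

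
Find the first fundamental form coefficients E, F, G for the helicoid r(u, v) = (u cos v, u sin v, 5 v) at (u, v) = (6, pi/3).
E = 1;  F = 0;  G = 61

Partials: r_u = (cos(v), sin(v), 0), r_v = (-u*sin(v), u*cos(v), 5). As functions of (u, v):
  E = r_u · r_u = 1,
  F = r_u · r_v = 0,
  G = r_v · r_v = u^2 + 25.
Evaluating at (u, v) = (6, pi/3): E = 1, F = 0, G = 61.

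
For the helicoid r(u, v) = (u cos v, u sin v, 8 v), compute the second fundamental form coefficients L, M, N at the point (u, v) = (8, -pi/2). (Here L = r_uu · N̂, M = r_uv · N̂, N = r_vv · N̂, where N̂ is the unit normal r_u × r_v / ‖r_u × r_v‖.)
L = 0;  M = -sqrt(2)/2;  N = 0

Compute the unit normal N̂(u, v) = (8*sin(v)/sqrt(u^2 + 64), -8*cos(v)/sqrt(u^2 + 64), u/sqrt(u^2 + 64)), and the second partials r_uu, r_uv, r_vv. Take dot products:
  L(u, v) = r_uu · N̂ = 0,
  M(u, v) = r_uv · N̂ = -8/sqrt(u^2 + 64),
  N(u, v) = r_vv · N̂ = 0.
Evaluating at (u, v) = (8, -pi/2):
  L = 0, M = -sqrt(2)/2, N = 0.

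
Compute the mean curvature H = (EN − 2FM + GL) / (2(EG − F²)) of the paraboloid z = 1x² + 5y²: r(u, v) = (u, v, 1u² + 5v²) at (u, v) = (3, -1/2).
H = 211*sqrt(62)/3844

With E = 4*u^2 + 1, F = 20*u*v, G = 100*v^2 + 1, L = 2/sqrt(4*u^2 + 100*v^2 + 1), M = 0, N = 10/sqrt(4*u^2 + 100*v^2 + 1), assemble
  H = (EN − 2FM + GL) / (2(EG − F²)) = 2*(10*u^2 + 50*v^2 + 3)/(4*u^2 + 100*v^2 + 1)^(3/2).
At (u, v) = (3, -1/2): H = 211*sqrt(62)/3844.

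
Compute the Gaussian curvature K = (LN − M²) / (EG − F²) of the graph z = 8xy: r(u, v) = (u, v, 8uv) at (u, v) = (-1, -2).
K = -64/103041

Coefficients of the first fundamental form: E = 64*v^2 + 1, F = 64*u*v, G = 64*u^2 + 1.
Coefficients of the second fundamental form: L = 0, M = 8/sqrt(64*u^2 + 64*v^2 + 1), N = 0.
Assemble K = (LN − M²)/(EG − F²) = -64/(4096*u^4 + 8192*u^2*v^2 + 128*u^2 + 4096*v^4 + 128*v^2 + 1). At (u, v) = (-1, -2): K = -64/103041.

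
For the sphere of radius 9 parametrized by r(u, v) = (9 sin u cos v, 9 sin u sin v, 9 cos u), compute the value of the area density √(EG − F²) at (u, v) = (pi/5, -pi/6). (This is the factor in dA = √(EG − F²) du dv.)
√(EG − F²)|_{(pi/5, -pi/6)} = 81*sqrt(10 - 2*sqrt(5))/4

E = 81, F = 0, G = 81*sin(u)^2, so EG − F² = 6561*sin(u)^2. Taking the positive square root: √(EG − F²) = 81*Abs(sin(u)). At (u, v) = (pi/5, -pi/6): 81*sqrt(10 - 2*sqrt(5))/4.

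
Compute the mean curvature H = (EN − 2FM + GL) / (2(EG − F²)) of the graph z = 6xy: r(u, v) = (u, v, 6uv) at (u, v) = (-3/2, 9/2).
H = 1458*sqrt(811)/657721

With E = 36*v^2 + 1, F = 36*u*v, G = 36*u^2 + 1, L = 0, M = 6/sqrt(36*u^2 + 36*v^2 + 1), N = 0, assemble
  H = (EN − 2FM + GL) / (2(EG − F²)) = -216*u*v/(36*u^2 + 36*v^2 + 1)^(3/2).
At (u, v) = (-3/2, 9/2): H = 1458*sqrt(811)/657721.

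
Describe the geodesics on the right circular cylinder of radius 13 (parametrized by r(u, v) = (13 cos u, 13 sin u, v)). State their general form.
The cylinder is flat (K = 0) and locally isometric to the plane via the development (u, v) ↦ (13 u, v). Geodesics are the pre-images of straight lines: circles (v constant), vertical lines (u constant), and helices (v = c · u + d) for constants c, d.

A right cylinder has E = 13², F = 0, G = 1, so EG − F² = 13², and L = −13, M = N = 0, giving K = (LN − M²)/(EG − F²) = 0 everywhere. A flat surface is locally isometric to the Euclidean plane via the map (u, v) ↦ (13 u, v). Straight lines in the (x̃, ỹ) plane pull back to: (a) horizontal circles (v = const), (b) vertical generators (u = const), and (c) helices (13 u tan θ = v, i.e. v = c · u + d).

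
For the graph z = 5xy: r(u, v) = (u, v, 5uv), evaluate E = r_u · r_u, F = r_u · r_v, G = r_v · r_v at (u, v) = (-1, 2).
E = 101;  F = -50;  G = 26

Partials: r_u = (1, 0, 5*v), r_v = (0, 1, 5*u). As functions of (u, v):
  E = r_u · r_u = 25*v^2 + 1,
  F = r_u · r_v = 25*u*v,
  G = r_v · r_v = 25*u^2 + 1.
Evaluating at (u, v) = (-1, 2): E = 101, F = -50, G = 26.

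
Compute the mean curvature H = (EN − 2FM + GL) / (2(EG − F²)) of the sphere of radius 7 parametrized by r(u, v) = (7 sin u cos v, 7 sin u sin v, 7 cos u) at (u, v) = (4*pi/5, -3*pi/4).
H = -1/7

With E = 49, F = 0, G = 49*sin(u)^2, L = -7*sin(u)/Abs(sin(u)), M = 0, N = -7*sin(u)^3/Abs(sin(u)), assemble
  H = (EN − 2FM + GL) / (2(EG − F²)) = -sin(u)/(7*Abs(sin(u))).
At (u, v) = (4*pi/5, -3*pi/4): H = -1/7.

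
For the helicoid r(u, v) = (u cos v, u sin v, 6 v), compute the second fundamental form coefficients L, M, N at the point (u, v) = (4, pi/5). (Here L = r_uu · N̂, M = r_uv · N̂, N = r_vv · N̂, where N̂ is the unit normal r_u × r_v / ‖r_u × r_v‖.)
L = 0;  M = -3*sqrt(13)/13;  N = 0

Compute the unit normal N̂(u, v) = (6*sin(v)/sqrt(u^2 + 36), -6*cos(v)/sqrt(u^2 + 36), u/sqrt(u^2 + 36)), and the second partials r_uu, r_uv, r_vv. Take dot products:
  L(u, v) = r_uu · N̂ = 0,
  M(u, v) = r_uv · N̂ = -6/sqrt(u^2 + 36),
  N(u, v) = r_vv · N̂ = 0.
Evaluating at (u, v) = (4, pi/5):
  L = 0, M = -3*sqrt(13)/13, N = 0.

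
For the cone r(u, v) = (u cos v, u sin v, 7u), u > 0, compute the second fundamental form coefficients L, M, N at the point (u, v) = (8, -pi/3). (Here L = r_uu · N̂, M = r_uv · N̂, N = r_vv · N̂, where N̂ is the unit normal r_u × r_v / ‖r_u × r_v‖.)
L = 0;  M = 0;  N = 28*sqrt(2)/5

Compute the unit normal N̂(u, v) = (-7*sqrt(2)*u*cos(v)/(10*Abs(u)), -7*sqrt(2)*u*sin(v)/(10*Abs(u)), sqrt(2)*u/(10*Abs(u))), and the second partials r_uu, r_uv, r_vv. Take dot products:
  L(u, v) = r_uu · N̂ = 0,
  M(u, v) = r_uv · N̂ = 0,
  N(u, v) = r_vv · N̂ = 7*sqrt(2)*u^2/(10*Abs(u)).
Evaluating at (u, v) = (8, -pi/3):
  L = 0, M = 0, N = 28*sqrt(2)/5.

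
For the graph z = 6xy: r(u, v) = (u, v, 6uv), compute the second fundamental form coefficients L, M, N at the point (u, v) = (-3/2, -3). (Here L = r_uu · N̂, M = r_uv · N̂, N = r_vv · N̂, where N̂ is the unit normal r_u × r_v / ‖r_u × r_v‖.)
L = 0;  M = 3*sqrt(406)/203;  N = 0

Compute the unit normal N̂(u, v) = (-6*v/sqrt(36*u^2 + 36*v^2 + 1), -6*u/sqrt(36*u^2 + 36*v^2 + 1), 1/sqrt(36*u^2 + 36*v^2 + 1)), and the second partials r_uu, r_uv, r_vv. Take dot products:
  L(u, v) = r_uu · N̂ = 0,
  M(u, v) = r_uv · N̂ = 6/sqrt(36*u^2 + 36*v^2 + 1),
  N(u, v) = r_vv · N̂ = 0.
Evaluating at (u, v) = (-3/2, -3):
  L = 0, M = 3*sqrt(406)/203, N = 0.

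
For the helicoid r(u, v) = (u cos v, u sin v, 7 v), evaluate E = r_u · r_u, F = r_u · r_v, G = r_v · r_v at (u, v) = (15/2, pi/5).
E = 1;  F = 0;  G = 421/4

Partials: r_u = (cos(v), sin(v), 0), r_v = (-u*sin(v), u*cos(v), 7). As functions of (u, v):
  E = r_u · r_u = 1,
  F = r_u · r_v = 0,
  G = r_v · r_v = u^2 + 49.
Evaluating at (u, v) = (15/2, pi/5): E = 1, F = 0, G = 421/4.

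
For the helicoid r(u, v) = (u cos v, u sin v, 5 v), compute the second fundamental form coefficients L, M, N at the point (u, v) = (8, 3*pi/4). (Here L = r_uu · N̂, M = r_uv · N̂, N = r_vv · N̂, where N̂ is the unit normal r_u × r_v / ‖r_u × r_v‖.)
L = 0;  M = -5*sqrt(89)/89;  N = 0

Compute the unit normal N̂(u, v) = (5*sin(v)/sqrt(u^2 + 25), -5*cos(v)/sqrt(u^2 + 25), u/sqrt(u^2 + 25)), and the second partials r_uu, r_uv, r_vv. Take dot products:
  L(u, v) = r_uu · N̂ = 0,
  M(u, v) = r_uv · N̂ = -5/sqrt(u^2 + 25),
  N(u, v) = r_vv · N̂ = 0.
Evaluating at (u, v) = (8, 3*pi/4):
  L = 0, M = -5*sqrt(89)/89, N = 0.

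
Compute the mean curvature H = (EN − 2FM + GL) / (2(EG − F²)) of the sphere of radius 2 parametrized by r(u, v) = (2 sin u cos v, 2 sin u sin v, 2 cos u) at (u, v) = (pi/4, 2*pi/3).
H = -1/2

With E = 4, F = 0, G = 4*sin(u)^2, L = -2*sin(u)/Abs(sin(u)), M = 0, N = -2*sin(u)^3/Abs(sin(u)), assemble
  H = (EN − 2FM + GL) / (2(EG − F²)) = -sin(u)/(2*Abs(sin(u))).
At (u, v) = (pi/4, 2*pi/3): H = -1/2.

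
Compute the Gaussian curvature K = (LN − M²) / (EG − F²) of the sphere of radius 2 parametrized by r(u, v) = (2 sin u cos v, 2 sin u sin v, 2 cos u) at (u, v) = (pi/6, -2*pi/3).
K = 1/4

Coefficients of the first fundamental form: E = 4, F = 0, G = 4*sin(u)^2.
Coefficients of the second fundamental form: L = -2*sin(u)/Abs(sin(u)), M = 0, N = -2*sin(u)^3/Abs(sin(u)).
Assemble K = (LN − M²)/(EG − F²) = 1/4. At (u, v) = (pi/6, -2*pi/3): K = 1/4.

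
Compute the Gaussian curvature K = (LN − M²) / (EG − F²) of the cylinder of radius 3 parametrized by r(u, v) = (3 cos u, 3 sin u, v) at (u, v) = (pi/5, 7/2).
K = 0

Coefficients of the first fundamental form: E = 9, F = 0, G = 1.
Coefficients of the second fundamental form: L = -3, M = 0, N = 0.
Assemble K = (LN − M²)/(EG − F²) = 0. At (u, v) = (pi/5, 7/2): K = 0.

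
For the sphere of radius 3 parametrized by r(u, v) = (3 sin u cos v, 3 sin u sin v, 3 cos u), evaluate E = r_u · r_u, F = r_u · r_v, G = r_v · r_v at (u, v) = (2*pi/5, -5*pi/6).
E = 9;  F = 0;  G = 9*sqrt(5)/8 + 45/8

Partials: r_u = (3*cos(u)*cos(v), 3*sin(v)*cos(u), -3*sin(u)), r_v = (-3*sin(u)*sin(v), 3*sin(u)*cos(v), 0). As functions of (u, v):
  E = r_u · r_u = 9,
  F = r_u · r_v = 0,
  G = r_v · r_v = 9*sin(u)^2.
Evaluating at (u, v) = (2*pi/5, -5*pi/6): E = 9, F = 0, G = 9*sqrt(5)/8 + 45/8.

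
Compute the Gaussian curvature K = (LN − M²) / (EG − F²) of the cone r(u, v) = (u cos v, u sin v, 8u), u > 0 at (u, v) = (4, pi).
K = 0

Coefficients of the first fundamental form: E = 65, F = 0, G = u^2.
Coefficients of the second fundamental form: L = 0, M = 0, N = 8*sqrt(65)*u^2/(65*Abs(u)).
Assemble K = (LN − M²)/(EG − F²) = 0. At (u, v) = (4, pi): K = 0.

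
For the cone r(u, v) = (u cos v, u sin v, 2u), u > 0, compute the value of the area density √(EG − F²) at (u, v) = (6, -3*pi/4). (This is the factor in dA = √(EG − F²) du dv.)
√(EG − F²)|_{(6, -3*pi/4)} = 6*sqrt(5)

E = 5, F = 0, G = u^2, so EG − F² = 5*u^2. Taking the positive square root: √(EG − F²) = sqrt(5)*Abs(u). At (u, v) = (6, -3*pi/4): 6*sqrt(5).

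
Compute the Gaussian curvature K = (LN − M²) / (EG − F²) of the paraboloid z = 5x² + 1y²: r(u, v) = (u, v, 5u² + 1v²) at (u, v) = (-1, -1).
K = 4/2205

Coefficients of the first fundamental form: E = 100*u^2 + 1, F = 20*u*v, G = 4*v^2 + 1.
Coefficients of the second fundamental form: L = 10/sqrt(100*u^2 + 4*v^2 + 1), M = 0, N = 2/sqrt(100*u^2 + 4*v^2 + 1).
Assemble K = (LN − M²)/(EG − F²) = 20/(10000*u^4 + 800*u^2*v^2 + 200*u^2 + 16*v^4 + 8*v^2 + 1). At (u, v) = (-1, -1): K = 4/2205.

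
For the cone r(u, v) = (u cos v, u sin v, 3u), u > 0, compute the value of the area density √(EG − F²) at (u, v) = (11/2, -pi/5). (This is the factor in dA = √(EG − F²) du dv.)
√(EG − F²)|_{(11/2, -pi/5)} = 11*sqrt(10)/2

E = 10, F = 0, G = u^2, so EG − F² = 10*u^2. Taking the positive square root: √(EG − F²) = sqrt(10)*Abs(u). At (u, v) = (11/2, -pi/5): 11*sqrt(10)/2.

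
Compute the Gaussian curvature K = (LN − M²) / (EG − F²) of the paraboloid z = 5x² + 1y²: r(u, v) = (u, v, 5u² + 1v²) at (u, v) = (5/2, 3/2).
K = 4/80645

Coefficients of the first fundamental form: E = 100*u^2 + 1, F = 20*u*v, G = 4*v^2 + 1.
Coefficients of the second fundamental form: L = 10/sqrt(100*u^2 + 4*v^2 + 1), M = 0, N = 2/sqrt(100*u^2 + 4*v^2 + 1).
Assemble K = (LN − M²)/(EG − F²) = 20/(10000*u^4 + 800*u^2*v^2 + 200*u^2 + 16*v^4 + 8*v^2 + 1). At (u, v) = (5/2, 3/2): K = 4/80645.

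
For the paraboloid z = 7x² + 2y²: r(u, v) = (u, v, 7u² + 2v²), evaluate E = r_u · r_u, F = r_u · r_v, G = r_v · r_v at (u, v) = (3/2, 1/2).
E = 442;  F = 42;  G = 5

Partials: r_u = (1, 0, 14*u), r_v = (0, 1, 4*v). As functions of (u, v):
  E = r_u · r_u = 196*u^2 + 1,
  F = r_u · r_v = 56*u*v,
  G = r_v · r_v = 16*v^2 + 1.
Evaluating at (u, v) = (3/2, 1/2): E = 442, F = 42, G = 5.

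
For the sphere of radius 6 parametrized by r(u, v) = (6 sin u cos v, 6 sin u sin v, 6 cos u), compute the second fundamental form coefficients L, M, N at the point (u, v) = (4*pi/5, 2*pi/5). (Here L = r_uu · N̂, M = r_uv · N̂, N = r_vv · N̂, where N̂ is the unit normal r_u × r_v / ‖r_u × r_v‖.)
L = -6;  M = 0;  N = -15/4 + 3*sqrt(5)/4

Compute the unit normal N̂(u, v) = (sin(u)^2*cos(v)/Abs(sin(u)), sin(u)^2*sin(v)/Abs(sin(u)), sin(2*u)/(2*Abs(sin(u)))), and the second partials r_uu, r_uv, r_vv. Take dot products:
  L(u, v) = r_uu · N̂ = -6*sin(u)/Abs(sin(u)),
  M(u, v) = r_uv · N̂ = 0,
  N(u, v) = r_vv · N̂ = -6*sin(u)^3/Abs(sin(u)).
Evaluating at (u, v) = (4*pi/5, 2*pi/5):
  L = -6, M = 0, N = -15/4 + 3*sqrt(5)/4.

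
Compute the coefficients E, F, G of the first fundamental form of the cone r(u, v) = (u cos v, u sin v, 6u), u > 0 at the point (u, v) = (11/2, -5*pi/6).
E = 37;  F = 0;  G = 121/4

Partials: r_u = (cos(v), sin(v), 6), r_v = (-u*sin(v), u*cos(v), 0). As functions of (u, v):
  E = r_u · r_u = 37,
  F = r_u · r_v = 0,
  G = r_v · r_v = u^2.
Evaluating at (u, v) = (11/2, -5*pi/6): E = 37, F = 0, G = 121/4.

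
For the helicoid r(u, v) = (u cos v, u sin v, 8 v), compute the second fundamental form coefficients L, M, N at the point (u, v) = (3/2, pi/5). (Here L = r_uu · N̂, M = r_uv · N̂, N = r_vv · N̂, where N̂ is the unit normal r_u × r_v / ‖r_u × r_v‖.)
L = 0;  M = -16*sqrt(265)/265;  N = 0

Compute the unit normal N̂(u, v) = (8*sin(v)/sqrt(u^2 + 64), -8*cos(v)/sqrt(u^2 + 64), u/sqrt(u^2 + 64)), and the second partials r_uu, r_uv, r_vv. Take dot products:
  L(u, v) = r_uu · N̂ = 0,
  M(u, v) = r_uv · N̂ = -8/sqrt(u^2 + 64),
  N(u, v) = r_vv · N̂ = 0.
Evaluating at (u, v) = (3/2, pi/5):
  L = 0, M = -16*sqrt(265)/265, N = 0.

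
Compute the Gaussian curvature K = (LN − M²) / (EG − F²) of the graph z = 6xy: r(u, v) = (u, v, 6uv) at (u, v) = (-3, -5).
K = -36/1500625

Coefficients of the first fundamental form: E = 36*v^2 + 1, F = 36*u*v, G = 36*u^2 + 1.
Coefficients of the second fundamental form: L = 0, M = 6/sqrt(36*u^2 + 36*v^2 + 1), N = 0.
Assemble K = (LN − M²)/(EG − F²) = -36/(1296*u^4 + 2592*u^2*v^2 + 72*u^2 + 1296*v^4 + 72*v^2 + 1). At (u, v) = (-3, -5): K = -36/1500625.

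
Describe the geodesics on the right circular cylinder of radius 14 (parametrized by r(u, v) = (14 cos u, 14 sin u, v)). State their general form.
The cylinder is flat (K = 0) and locally isometric to the plane via the development (u, v) ↦ (14 u, v). Geodesics are the pre-images of straight lines: circles (v constant), vertical lines (u constant), and helices (v = c · u + d) for constants c, d.

A right cylinder has E = 14², F = 0, G = 1, so EG − F² = 14², and L = −14, M = N = 0, giving K = (LN − M²)/(EG − F²) = 0 everywhere. A flat surface is locally isometric to the Euclidean plane via the map (u, v) ↦ (14 u, v). Straight lines in the (x̃, ỹ) plane pull back to: (a) horizontal circles (v = const), (b) vertical generators (u = const), and (c) helices (14 u tan θ = v, i.e. v = c · u + d).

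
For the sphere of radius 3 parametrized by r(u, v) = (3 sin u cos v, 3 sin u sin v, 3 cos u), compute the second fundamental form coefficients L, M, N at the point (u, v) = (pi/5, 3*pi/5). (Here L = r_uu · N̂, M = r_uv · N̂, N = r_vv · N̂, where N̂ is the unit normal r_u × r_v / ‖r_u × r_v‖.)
L = -3;  M = 0;  N = -15/8 + 3*sqrt(5)/8

Compute the unit normal N̂(u, v) = (sin(u)^2*cos(v)/Abs(sin(u)), sin(u)^2*sin(v)/Abs(sin(u)), sin(2*u)/(2*Abs(sin(u)))), and the second partials r_uu, r_uv, r_vv. Take dot products:
  L(u, v) = r_uu · N̂ = -3*sin(u)/Abs(sin(u)),
  M(u, v) = r_uv · N̂ = 0,
  N(u, v) = r_vv · N̂ = -3*sin(u)^3/Abs(sin(u)).
Evaluating at (u, v) = (pi/5, 3*pi/5):
  L = -3, M = 0, N = -15/8 + 3*sqrt(5)/8.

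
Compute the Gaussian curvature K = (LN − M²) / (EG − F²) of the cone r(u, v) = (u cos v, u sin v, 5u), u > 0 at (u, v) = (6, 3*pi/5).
K = 0

Coefficients of the first fundamental form: E = 26, F = 0, G = u^2.
Coefficients of the second fundamental form: L = 0, M = 0, N = 5*sqrt(26)*u^2/(26*Abs(u)).
Assemble K = (LN − M²)/(EG − F²) = 0. At (u, v) = (6, 3*pi/5): K = 0.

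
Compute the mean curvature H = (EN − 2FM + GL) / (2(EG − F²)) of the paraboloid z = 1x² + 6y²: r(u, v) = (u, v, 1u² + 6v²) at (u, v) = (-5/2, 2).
H = 733*sqrt(602)/362404

With E = 4*u^2 + 1, F = 24*u*v, G = 144*v^2 + 1, L = 2/sqrt(4*u^2 + 144*v^2 + 1), M = 0, N = 12/sqrt(4*u^2 + 144*v^2 + 1), assemble
  H = (EN − 2FM + GL) / (2(EG − F²)) = (24*u^2 + 144*v^2 + 7)/(4*u^2 + 144*v^2 + 1)^(3/2).
At (u, v) = (-5/2, 2): H = 733*sqrt(602)/362404.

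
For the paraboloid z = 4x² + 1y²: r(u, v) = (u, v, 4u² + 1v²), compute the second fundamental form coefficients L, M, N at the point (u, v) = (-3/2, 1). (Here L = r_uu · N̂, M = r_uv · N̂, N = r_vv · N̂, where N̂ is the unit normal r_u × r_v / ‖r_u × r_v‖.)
L = 8*sqrt(149)/149;  M = 0;  N = 2*sqrt(149)/149

Compute the unit normal N̂(u, v) = (-8*u/sqrt(64*u^2 + 4*v^2 + 1), -2*v/sqrt(64*u^2 + 4*v^2 + 1), 1/sqrt(64*u^2 + 4*v^2 + 1)), and the second partials r_uu, r_uv, r_vv. Take dot products:
  L(u, v) = r_uu · N̂ = 8/sqrt(64*u^2 + 4*v^2 + 1),
  M(u, v) = r_uv · N̂ = 0,
  N(u, v) = r_vv · N̂ = 2/sqrt(64*u^2 + 4*v^2 + 1).
Evaluating at (u, v) = (-3/2, 1):
  L = 8*sqrt(149)/149, M = 0, N = 2*sqrt(149)/149.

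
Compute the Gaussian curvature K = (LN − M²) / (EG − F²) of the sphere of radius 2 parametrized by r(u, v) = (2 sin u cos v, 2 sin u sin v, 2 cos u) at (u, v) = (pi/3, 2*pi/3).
K = 1/4

Coefficients of the first fundamental form: E = 4, F = 0, G = 4*sin(u)^2.
Coefficients of the second fundamental form: L = -2*sin(u)/Abs(sin(u)), M = 0, N = -2*sin(u)^3/Abs(sin(u)).
Assemble K = (LN − M²)/(EG − F²) = 1/4. At (u, v) = (pi/3, 2*pi/3): K = 1/4.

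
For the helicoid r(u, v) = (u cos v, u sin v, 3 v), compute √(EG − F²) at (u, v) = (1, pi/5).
√(EG − F²)|_{(1, pi/5)} = sqrt(10)

E = 1, F = 0, G = u^2 + 9; EG − F² = u^2 + 9; √(EG − F²) = sqrt(u^2 + 9). At the given point: sqrt(10).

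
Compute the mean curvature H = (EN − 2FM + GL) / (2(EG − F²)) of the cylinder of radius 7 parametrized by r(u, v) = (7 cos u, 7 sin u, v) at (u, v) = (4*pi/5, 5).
H = -1/14

With E = 49, F = 0, G = 1, L = -7, M = 0, N = 0, assemble
  H = (EN − 2FM + GL) / (2(EG − F²)) = -1/14.
At (u, v) = (4*pi/5, 5): H = -1/14.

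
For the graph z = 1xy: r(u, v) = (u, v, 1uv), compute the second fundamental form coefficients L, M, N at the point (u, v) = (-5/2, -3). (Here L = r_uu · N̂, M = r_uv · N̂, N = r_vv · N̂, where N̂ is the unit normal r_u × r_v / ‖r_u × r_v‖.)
L = 0;  M = 2*sqrt(65)/65;  N = 0

Compute the unit normal N̂(u, v) = (-v/sqrt(u^2 + v^2 + 1), -u/sqrt(u^2 + v^2 + 1), 1/sqrt(u^2 + v^2 + 1)), and the second partials r_uu, r_uv, r_vv. Take dot products:
  L(u, v) = r_uu · N̂ = 0,
  M(u, v) = r_uv · N̂ = 1/sqrt(u^2 + v^2 + 1),
  N(u, v) = r_vv · N̂ = 0.
Evaluating at (u, v) = (-5/2, -3):
  L = 0, M = 2*sqrt(65)/65, N = 0.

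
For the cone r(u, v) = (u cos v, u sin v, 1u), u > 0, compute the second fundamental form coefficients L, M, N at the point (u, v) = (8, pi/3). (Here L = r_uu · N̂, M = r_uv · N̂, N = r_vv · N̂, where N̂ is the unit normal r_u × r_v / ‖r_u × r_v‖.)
L = 0;  M = 0;  N = 4*sqrt(2)

Compute the unit normal N̂(u, v) = (-sqrt(2)*u*cos(v)/(2*Abs(u)), -sqrt(2)*u*sin(v)/(2*Abs(u)), sqrt(2)*u/(2*Abs(u))), and the second partials r_uu, r_uv, r_vv. Take dot products:
  L(u, v) = r_uu · N̂ = 0,
  M(u, v) = r_uv · N̂ = 0,
  N(u, v) = r_vv · N̂ = sqrt(2)*u^2/(2*Abs(u)).
Evaluating at (u, v) = (8, pi/3):
  L = 0, M = 0, N = 4*sqrt(2).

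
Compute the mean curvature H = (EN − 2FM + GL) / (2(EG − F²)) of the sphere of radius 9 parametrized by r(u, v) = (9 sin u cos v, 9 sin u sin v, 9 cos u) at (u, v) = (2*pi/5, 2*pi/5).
H = -1/9

With E = 81, F = 0, G = 81*sin(u)^2, L = -9*sin(u)/Abs(sin(u)), M = 0, N = -9*sin(u)^3/Abs(sin(u)), assemble
  H = (EN − 2FM + GL) / (2(EG − F²)) = -sin(u)/(9*Abs(sin(u))).
At (u, v) = (2*pi/5, 2*pi/5): H = -1/9.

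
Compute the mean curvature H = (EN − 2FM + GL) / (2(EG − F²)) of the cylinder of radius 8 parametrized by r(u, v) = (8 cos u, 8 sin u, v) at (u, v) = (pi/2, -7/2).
H = -1/16

With E = 64, F = 0, G = 1, L = -8, M = 0, N = 0, assemble
  H = (EN − 2FM + GL) / (2(EG − F²)) = -1/16.
At (u, v) = (pi/2, -7/2): H = -1/16.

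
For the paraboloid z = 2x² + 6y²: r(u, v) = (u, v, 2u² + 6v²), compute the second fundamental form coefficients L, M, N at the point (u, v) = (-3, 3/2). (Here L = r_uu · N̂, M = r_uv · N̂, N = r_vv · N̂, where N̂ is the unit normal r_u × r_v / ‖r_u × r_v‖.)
L = 4*sqrt(469)/469;  M = 0;  N = 12*sqrt(469)/469

Compute the unit normal N̂(u, v) = (-4*u/sqrt(16*u^2 + 144*v^2 + 1), -12*v/sqrt(16*u^2 + 144*v^2 + 1), 1/sqrt(16*u^2 + 144*v^2 + 1)), and the second partials r_uu, r_uv, r_vv. Take dot products:
  L(u, v) = r_uu · N̂ = 4/sqrt(16*u^2 + 144*v^2 + 1),
  M(u, v) = r_uv · N̂ = 0,
  N(u, v) = r_vv · N̂ = 12/sqrt(16*u^2 + 144*v^2 + 1).
Evaluating at (u, v) = (-3, 3/2):
  L = 4*sqrt(469)/469, M = 0, N = 12*sqrt(469)/469.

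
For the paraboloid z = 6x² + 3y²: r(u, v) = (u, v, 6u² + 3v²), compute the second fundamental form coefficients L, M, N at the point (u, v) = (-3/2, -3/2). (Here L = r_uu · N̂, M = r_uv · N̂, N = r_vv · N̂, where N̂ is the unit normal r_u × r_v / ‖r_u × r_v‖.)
L = 6*sqrt(406)/203;  M = 0;  N = 3*sqrt(406)/203

Compute the unit normal N̂(u, v) = (-12*u/sqrt(144*u^2 + 36*v^2 + 1), -6*v/sqrt(144*u^2 + 36*v^2 + 1), 1/sqrt(144*u^2 + 36*v^2 + 1)), and the second partials r_uu, r_uv, r_vv. Take dot products:
  L(u, v) = r_uu · N̂ = 12/sqrt(144*u^2 + 36*v^2 + 1),
  M(u, v) = r_uv · N̂ = 0,
  N(u, v) = r_vv · N̂ = 6/sqrt(144*u^2 + 36*v^2 + 1).
Evaluating at (u, v) = (-3/2, -3/2):
  L = 6*sqrt(406)/203, M = 0, N = 3*sqrt(406)/203.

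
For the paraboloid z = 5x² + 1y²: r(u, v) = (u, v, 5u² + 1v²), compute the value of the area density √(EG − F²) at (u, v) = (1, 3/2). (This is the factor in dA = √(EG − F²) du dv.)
√(EG − F²)|_{(1, 3/2)} = sqrt(110)

E = 100*u^2 + 1, F = 20*u*v, G = 4*v^2 + 1, so EG − F² = 100*u^2 + 4*v^2 + 1. Taking the positive square root: √(EG − F²) = sqrt(100*u^2 + 4*v^2 + 1). At (u, v) = (1, 3/2): sqrt(110).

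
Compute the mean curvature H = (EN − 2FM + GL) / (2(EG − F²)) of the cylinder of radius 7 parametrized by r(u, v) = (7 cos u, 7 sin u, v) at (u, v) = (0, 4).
H = -1/14

With E = 49, F = 0, G = 1, L = -7, M = 0, N = 0, assemble
  H = (EN − 2FM + GL) / (2(EG − F²)) = -1/14.
At (u, v) = (0, 4): H = -1/14.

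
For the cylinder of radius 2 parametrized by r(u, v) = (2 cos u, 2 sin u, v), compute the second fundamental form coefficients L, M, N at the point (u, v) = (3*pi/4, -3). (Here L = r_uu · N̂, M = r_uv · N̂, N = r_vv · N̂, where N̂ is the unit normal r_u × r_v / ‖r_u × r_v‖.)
L = -2;  M = 0;  N = 0

Compute the unit normal N̂(u, v) = (cos(u), sin(u), 0), and the second partials r_uu, r_uv, r_vv. Take dot products:
  L(u, v) = r_uu · N̂ = -2,
  M(u, v) = r_uv · N̂ = 0,
  N(u, v) = r_vv · N̂ = 0.
Evaluating at (u, v) = (3*pi/4, -3):
  L = -2, M = 0, N = 0.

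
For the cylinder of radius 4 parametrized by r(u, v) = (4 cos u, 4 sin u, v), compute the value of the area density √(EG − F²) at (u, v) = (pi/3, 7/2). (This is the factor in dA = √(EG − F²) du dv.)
√(EG − F²)|_{(pi/3, 7/2)} = 4

E = 16, F = 0, G = 1, so EG − F² = 16. Taking the positive square root: √(EG − F²) = 4. At (u, v) = (pi/3, 7/2): 4.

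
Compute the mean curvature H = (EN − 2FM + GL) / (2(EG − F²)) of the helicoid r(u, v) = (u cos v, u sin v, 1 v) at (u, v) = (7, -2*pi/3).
H = 0

With E = 1, F = 0, G = u^2 + 1, L = 0, M = -1/sqrt(u^2 + 1), N = 0, assemble
  H = (EN − 2FM + GL) / (2(EG − F²)) = 0.
At (u, v) = (7, -2*pi/3): H = 0.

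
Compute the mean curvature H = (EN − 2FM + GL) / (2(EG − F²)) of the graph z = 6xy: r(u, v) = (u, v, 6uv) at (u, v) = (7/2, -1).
H = 189*sqrt(478)/57121

With E = 36*v^2 + 1, F = 36*u*v, G = 36*u^2 + 1, L = 0, M = 6/sqrt(36*u^2 + 36*v^2 + 1), N = 0, assemble
  H = (EN − 2FM + GL) / (2(EG − F²)) = -216*u*v/(36*u^2 + 36*v^2 + 1)^(3/2).
At (u, v) = (7/2, -1): H = 189*sqrt(478)/57121.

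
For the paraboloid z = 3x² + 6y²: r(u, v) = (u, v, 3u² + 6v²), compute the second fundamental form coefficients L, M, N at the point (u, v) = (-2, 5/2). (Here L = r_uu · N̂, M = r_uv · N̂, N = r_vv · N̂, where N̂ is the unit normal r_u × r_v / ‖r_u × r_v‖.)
L = 6*sqrt(1045)/1045;  M = 0;  N = 12*sqrt(1045)/1045

Compute the unit normal N̂(u, v) = (-6*u/sqrt(36*u^2 + 144*v^2 + 1), -12*v/sqrt(36*u^2 + 144*v^2 + 1), 1/sqrt(36*u^2 + 144*v^2 + 1)), and the second partials r_uu, r_uv, r_vv. Take dot products:
  L(u, v) = r_uu · N̂ = 6/sqrt(36*u^2 + 144*v^2 + 1),
  M(u, v) = r_uv · N̂ = 0,
  N(u, v) = r_vv · N̂ = 12/sqrt(36*u^2 + 144*v^2 + 1).
Evaluating at (u, v) = (-2, 5/2):
  L = 6*sqrt(1045)/1045, M = 0, N = 12*sqrt(1045)/1045.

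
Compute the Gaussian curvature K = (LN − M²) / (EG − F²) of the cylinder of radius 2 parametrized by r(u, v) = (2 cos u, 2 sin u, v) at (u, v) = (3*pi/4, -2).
K = 0

Coefficients of the first fundamental form: E = 4, F = 0, G = 1.
Coefficients of the second fundamental form: L = -2, M = 0, N = 0.
Assemble K = (LN − M²)/(EG − F²) = 0. At (u, v) = (3*pi/4, -2): K = 0.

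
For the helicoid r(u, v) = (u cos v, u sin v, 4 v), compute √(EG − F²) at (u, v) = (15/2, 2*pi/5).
√(EG − F²)|_{(15/2, 2*pi/5)} = 17/2

E = 1, F = 0, G = u^2 + 16; EG − F² = u^2 + 16; √(EG − F²) = sqrt(u^2 + 16). At the given point: 17/2.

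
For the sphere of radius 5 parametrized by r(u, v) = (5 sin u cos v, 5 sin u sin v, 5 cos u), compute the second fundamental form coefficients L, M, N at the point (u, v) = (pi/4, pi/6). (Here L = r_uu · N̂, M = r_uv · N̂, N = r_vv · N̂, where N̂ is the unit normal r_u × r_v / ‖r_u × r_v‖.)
L = -5;  M = 0;  N = -5/2

Compute the unit normal N̂(u, v) = (sin(u)^2*cos(v)/Abs(sin(u)), sin(u)^2*sin(v)/Abs(sin(u)), sin(2*u)/(2*Abs(sin(u)))), and the second partials r_uu, r_uv, r_vv. Take dot products:
  L(u, v) = r_uu · N̂ = -5*sin(u)/Abs(sin(u)),
  M(u, v) = r_uv · N̂ = 0,
  N(u, v) = r_vv · N̂ = -5*sin(u)^3/Abs(sin(u)).
Evaluating at (u, v) = (pi/4, pi/6):
  L = -5, M = 0, N = -5/2.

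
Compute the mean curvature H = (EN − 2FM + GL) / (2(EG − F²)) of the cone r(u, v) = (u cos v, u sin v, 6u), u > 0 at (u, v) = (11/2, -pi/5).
H = 6*sqrt(37)/407

With E = 37, F = 0, G = u^2, L = 0, M = 0, N = 6*sqrt(37)*u^2/(37*Abs(u)), assemble
  H = (EN − 2FM + GL) / (2(EG − F²)) = 3*sqrt(37)/(37*Abs(u)).
At (u, v) = (11/2, -pi/5): H = 6*sqrt(37)/407.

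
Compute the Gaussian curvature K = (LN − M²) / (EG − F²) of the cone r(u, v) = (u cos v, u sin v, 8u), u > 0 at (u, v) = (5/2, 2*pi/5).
K = 0

Coefficients of the first fundamental form: E = 65, F = 0, G = u^2.
Coefficients of the second fundamental form: L = 0, M = 0, N = 8*sqrt(65)*u^2/(65*Abs(u)).
Assemble K = (LN − M²)/(EG − F²) = 0. At (u, v) = (5/2, 2*pi/5): K = 0.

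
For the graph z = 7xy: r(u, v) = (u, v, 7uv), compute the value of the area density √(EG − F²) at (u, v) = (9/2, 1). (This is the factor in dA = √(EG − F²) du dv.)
√(EG − F²)|_{(9/2, 1)} = sqrt(4169)/2

E = 49*v^2 + 1, F = 49*u*v, G = 49*u^2 + 1, so EG − F² = 49*u^2 + 49*v^2 + 1. Taking the positive square root: √(EG − F²) = sqrt(49*u^2 + 49*v^2 + 1). At (u, v) = (9/2, 1): sqrt(4169)/2.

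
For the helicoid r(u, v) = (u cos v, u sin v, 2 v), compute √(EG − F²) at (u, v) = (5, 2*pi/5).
√(EG − F²)|_{(5, 2*pi/5)} = sqrt(29)

E = 1, F = 0, G = u^2 + 4; EG − F² = u^2 + 4; √(EG − F²) = sqrt(u^2 + 4). At the given point: sqrt(29).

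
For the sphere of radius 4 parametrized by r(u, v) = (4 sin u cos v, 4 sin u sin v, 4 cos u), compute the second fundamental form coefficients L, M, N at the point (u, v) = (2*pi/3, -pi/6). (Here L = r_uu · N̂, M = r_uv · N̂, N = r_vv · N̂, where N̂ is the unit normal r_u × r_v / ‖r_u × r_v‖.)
L = -4;  M = 0;  N = -3

Compute the unit normal N̂(u, v) = (sin(u)^2*cos(v)/Abs(sin(u)), sin(u)^2*sin(v)/Abs(sin(u)), sin(2*u)/(2*Abs(sin(u)))), and the second partials r_uu, r_uv, r_vv. Take dot products:
  L(u, v) = r_uu · N̂ = -4*sin(u)/Abs(sin(u)),
  M(u, v) = r_uv · N̂ = 0,
  N(u, v) = r_vv · N̂ = -4*sin(u)^3/Abs(sin(u)).
Evaluating at (u, v) = (2*pi/3, -pi/6):
  L = -4, M = 0, N = -3.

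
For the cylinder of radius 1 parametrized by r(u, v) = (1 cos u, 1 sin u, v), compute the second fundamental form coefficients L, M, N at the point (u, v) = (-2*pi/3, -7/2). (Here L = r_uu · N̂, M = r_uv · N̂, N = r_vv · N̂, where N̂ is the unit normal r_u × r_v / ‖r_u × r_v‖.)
L = -1;  M = 0;  N = 0

Compute the unit normal N̂(u, v) = (cos(u), sin(u), 0), and the second partials r_uu, r_uv, r_vv. Take dot products:
  L(u, v) = r_uu · N̂ = -1,
  M(u, v) = r_uv · N̂ = 0,
  N(u, v) = r_vv · N̂ = 0.
Evaluating at (u, v) = (-2*pi/3, -7/2):
  L = -1, M = 0, N = 0.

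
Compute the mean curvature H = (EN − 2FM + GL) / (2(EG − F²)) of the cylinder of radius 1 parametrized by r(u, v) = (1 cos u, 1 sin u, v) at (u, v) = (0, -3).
H = -1/2

With E = 1, F = 0, G = 1, L = -1, M = 0, N = 0, assemble
  H = (EN − 2FM + GL) / (2(EG − F²)) = -1/2.
At (u, v) = (0, -3): H = -1/2.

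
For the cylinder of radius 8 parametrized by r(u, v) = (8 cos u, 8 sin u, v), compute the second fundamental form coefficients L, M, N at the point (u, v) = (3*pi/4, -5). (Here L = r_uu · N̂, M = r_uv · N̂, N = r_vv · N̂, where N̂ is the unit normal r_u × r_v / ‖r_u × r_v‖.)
L = -8;  M = 0;  N = 0

Compute the unit normal N̂(u, v) = (cos(u), sin(u), 0), and the second partials r_uu, r_uv, r_vv. Take dot products:
  L(u, v) = r_uu · N̂ = -8,
  M(u, v) = r_uv · N̂ = 0,
  N(u, v) = r_vv · N̂ = 0.
Evaluating at (u, v) = (3*pi/4, -5):
  L = -8, M = 0, N = 0.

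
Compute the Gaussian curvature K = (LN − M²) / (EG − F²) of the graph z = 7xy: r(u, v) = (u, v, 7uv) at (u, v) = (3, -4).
K = -49/1503076

Coefficients of the first fundamental form: E = 49*v^2 + 1, F = 49*u*v, G = 49*u^2 + 1.
Coefficients of the second fundamental form: L = 0, M = 7/sqrt(49*u^2 + 49*v^2 + 1), N = 0.
Assemble K = (LN − M²)/(EG − F²) = -49/(2401*u^4 + 4802*u^2*v^2 + 98*u^2 + 2401*v^4 + 98*v^2 + 1). At (u, v) = (3, -4): K = -49/1503076.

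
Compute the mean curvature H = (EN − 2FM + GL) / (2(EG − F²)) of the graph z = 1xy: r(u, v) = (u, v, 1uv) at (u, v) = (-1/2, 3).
H = 12*sqrt(41)/1681

With E = v^2 + 1, F = u*v, G = u^2 + 1, L = 0, M = 1/sqrt(u^2 + v^2 + 1), N = 0, assemble
  H = (EN − 2FM + GL) / (2(EG − F²)) = -u*v/(u^2 + v^2 + 1)^(3/2).
At (u, v) = (-1/2, 3): H = 12*sqrt(41)/1681.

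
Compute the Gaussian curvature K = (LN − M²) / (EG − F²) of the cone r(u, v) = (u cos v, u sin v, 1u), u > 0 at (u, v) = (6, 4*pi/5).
K = 0

Coefficients of the first fundamental form: E = 2, F = 0, G = u^2.
Coefficients of the second fundamental form: L = 0, M = 0, N = sqrt(2)*u^2/(2*Abs(u)).
Assemble K = (LN − M²)/(EG − F²) = 0. At (u, v) = (6, 4*pi/5): K = 0.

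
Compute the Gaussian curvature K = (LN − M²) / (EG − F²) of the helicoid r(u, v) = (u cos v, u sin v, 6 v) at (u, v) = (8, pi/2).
K = -9/2500

Coefficients of the first fundamental form: E = 1, F = 0, G = u^2 + 36.
Coefficients of the second fundamental form: L = 0, M = -6/sqrt(u^2 + 36), N = 0.
Assemble K = (LN − M²)/(EG − F²) = -36/(u^2 + 36)^2. At (u, v) = (8, pi/2): K = -9/2500.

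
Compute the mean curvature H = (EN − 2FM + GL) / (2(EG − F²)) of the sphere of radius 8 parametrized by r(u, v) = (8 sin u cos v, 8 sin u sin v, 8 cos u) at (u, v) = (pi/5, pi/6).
H = -1/8

With E = 64, F = 0, G = 64*sin(u)^2, L = -8*sin(u)/Abs(sin(u)), M = 0, N = -8*sin(u)^3/Abs(sin(u)), assemble
  H = (EN − 2FM + GL) / (2(EG − F²)) = -sin(u)/(8*Abs(sin(u))).
At (u, v) = (pi/5, pi/6): H = -1/8.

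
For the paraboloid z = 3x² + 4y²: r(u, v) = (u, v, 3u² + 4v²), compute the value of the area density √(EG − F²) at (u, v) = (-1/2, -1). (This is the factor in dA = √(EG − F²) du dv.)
√(EG − F²)|_{(-1/2, -1)} = sqrt(74)

E = 36*u^2 + 1, F = 48*u*v, G = 64*v^2 + 1, so EG − F² = 36*u^2 + 64*v^2 + 1. Taking the positive square root: √(EG − F²) = sqrt(36*u^2 + 64*v^2 + 1). At (u, v) = (-1/2, -1): sqrt(74).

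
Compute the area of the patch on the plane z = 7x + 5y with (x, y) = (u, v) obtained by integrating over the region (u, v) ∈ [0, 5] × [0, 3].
Area = 75*sqrt(3)

Area = ∫∫ √(EG − F²) du dv with √(EG − F²) = 5*sqrt(3). Integrating over [0, 5] × [0, 3] gives 75*sqrt(3).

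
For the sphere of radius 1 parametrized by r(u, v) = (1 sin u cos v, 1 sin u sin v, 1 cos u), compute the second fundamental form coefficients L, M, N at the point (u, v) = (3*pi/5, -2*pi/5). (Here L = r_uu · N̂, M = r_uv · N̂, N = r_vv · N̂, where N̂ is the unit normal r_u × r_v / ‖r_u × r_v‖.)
L = -1;  M = 0;  N = -5/8 - sqrt(5)/8

Compute the unit normal N̂(u, v) = (sin(u)^2*cos(v)/Abs(sin(u)), sin(u)^2*sin(v)/Abs(sin(u)), sin(2*u)/(2*Abs(sin(u)))), and the second partials r_uu, r_uv, r_vv. Take dot products:
  L(u, v) = r_uu · N̂ = -sin(u)/Abs(sin(u)),
  M(u, v) = r_uv · N̂ = 0,
  N(u, v) = r_vv · N̂ = -sin(u)^3/Abs(sin(u)).
Evaluating at (u, v) = (3*pi/5, -2*pi/5):
  L = -1, M = 0, N = -5/8 - sqrt(5)/8.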